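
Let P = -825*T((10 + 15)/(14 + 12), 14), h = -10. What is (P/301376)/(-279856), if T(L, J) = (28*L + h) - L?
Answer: 342375/2192888928256 ≈ 1.5613e-7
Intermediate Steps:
T(L, J) = -10 + 27*L (T(L, J) = (28*L - 10) - L = (-10 + 28*L) - L = -10 + 27*L)
P = -342375/26 (P = -825*(-10 + 27*((10 + 15)/(14 + 12))) = -825*(-10 + 27*(25/26)) = -825*(-10 + 675/26) = -825*415/26 = -342375/26 ≈ -13168.)
(P/301376)/(-279856) = -342375/26/301376/(-279856) = -342375/26*1/301376*(-1/279856) = -342375/7835776*(-1/279856) = 342375/2192888928256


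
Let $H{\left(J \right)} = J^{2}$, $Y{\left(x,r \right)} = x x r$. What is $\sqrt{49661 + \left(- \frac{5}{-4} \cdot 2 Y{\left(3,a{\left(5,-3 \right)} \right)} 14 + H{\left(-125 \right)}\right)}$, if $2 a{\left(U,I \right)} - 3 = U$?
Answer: $3 \sqrt{7394} \approx 257.97$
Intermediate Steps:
$a{\left(U,I \right)} = \frac{3}{2} + \frac{U}{2}$
$Y{\left(x,r \right)} = r x^{2}$ ($Y{\left(x,r \right)} = x^{2} r = r x^{2}$)
$\sqrt{49661 + \left(- \frac{5}{-4} \cdot 2 Y{\left(3,a{\left(5,-3 \right)} \right)} 14 + H{\left(-125 \right)}\right)} = \sqrt{49661 + \left(- \frac{5}{-4} \cdot 2 \left(\frac{3}{2} + \frac{1}{2} \cdot 5\right) 3^{2} \cdot 14 + \left(-125\right)^{2}\right)} = \sqrt{49661 + \left(\left(-5\right) \left(- \frac{1}{4}\right) 2 \left(\frac{3}{2} + \frac{5}{2}\right) 9 \cdot 14 + 15625\right)} = \sqrt{49661 + \left(\frac{5}{4} \cdot 2 \cdot 4 \cdot 9 \cdot 14 + 15625\right)} = \sqrt{49661 + \left(\frac{5}{2} \cdot 36 \cdot 14 + 15625\right)} = \sqrt{49661 + \left(90 \cdot 14 + 15625\right)} = \sqrt{49661 + \left(1260 + 15625\right)} = \sqrt{49661 + 16885} = \sqrt{66546} = 3 \sqrt{7394}$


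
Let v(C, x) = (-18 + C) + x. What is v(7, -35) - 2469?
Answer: -2515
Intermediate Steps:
v(C, x) = -18 + C + x
v(7, -35) - 2469 = (-18 + 7 - 35) - 2469 = -46 - 2469 = -2515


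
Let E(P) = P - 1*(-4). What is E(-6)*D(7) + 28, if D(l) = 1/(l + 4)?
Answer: 306/11 ≈ 27.818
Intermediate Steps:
E(P) = 4 + P (E(P) = P + 4 = 4 + P)
D(l) = 1/(4 + l)
E(-6)*D(7) + 28 = (4 - 6)/(4 + 7) + 28 = -2/11 + 28 = 306/11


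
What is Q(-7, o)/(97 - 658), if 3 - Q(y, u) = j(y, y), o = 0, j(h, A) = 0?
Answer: -1/187 ≈ -0.0053476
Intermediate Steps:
Q(y, u) = 3 (Q(y, u) = 3 - 1*0 = 3 + 0 = 3)
Q(-7, o)/(97 - 658) = 3/(97 - 658) = 3/(-561) = 3*(-1/561) = -1/187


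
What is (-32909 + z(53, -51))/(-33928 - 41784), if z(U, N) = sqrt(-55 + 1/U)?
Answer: 32909/75712 - I*sqrt(154442)/4012736 ≈ 0.43466 - 9.7936e-5*I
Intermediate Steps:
(-32909 + z(53, -51))/(-33928 - 41784) = (-32909 + sqrt(-55 + 1/53))/(-33928 - 41784) = (-32909 + sqrt(-55 + 1/53))/(-75712) = (-32909 + sqrt(-2914/53))*(-1/75712) = (-32909 + I*sqrt(154442)/53)*(-1/75712) = 32909/75712 - I*sqrt(154442)/4012736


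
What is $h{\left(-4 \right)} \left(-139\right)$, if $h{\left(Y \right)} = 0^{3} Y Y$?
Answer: $0$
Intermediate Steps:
$h{\left(Y \right)} = 0$ ($h{\left(Y \right)} = 0 Y Y = 0 Y = 0$)
$h{\left(-4 \right)} \left(-139\right) = 0 \left(-139\right) = 0$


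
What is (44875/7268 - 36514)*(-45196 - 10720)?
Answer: 3709172161583/1817 ≈ 2.0414e+9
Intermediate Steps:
(44875/7268 - 36514)*(-45196 - 10720) = (44875*(1/7268) - 36514)*(-55916) = (44875/7268 - 36514)*(-55916) = -265338877/7268*(-55916) = 3709172161583/1817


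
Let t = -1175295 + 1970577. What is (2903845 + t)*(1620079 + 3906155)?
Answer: 20442241397718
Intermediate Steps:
t = 795282
(2903845 + t)*(1620079 + 3906155) = (2903845 + 795282)*(1620079 + 3906155) = 3699127*5526234 = 20442241397718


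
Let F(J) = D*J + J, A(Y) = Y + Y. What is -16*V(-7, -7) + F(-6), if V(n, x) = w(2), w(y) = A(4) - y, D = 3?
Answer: -120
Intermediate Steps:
A(Y) = 2*Y
w(y) = 8 - y (w(y) = 2*4 - y = 8 - y)
V(n, x) = 6 (V(n, x) = 8 - 1*2 = 8 - 2 = 6)
F(J) = 4*J (F(J) = 3*J + J = 4*J)
-16*V(-7, -7) + F(-6) = -16*6 + 4*(-6) = -96 - 24 = -120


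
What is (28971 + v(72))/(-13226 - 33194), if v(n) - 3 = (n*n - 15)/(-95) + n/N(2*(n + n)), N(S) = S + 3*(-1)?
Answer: -549477/881980 ≈ -0.62300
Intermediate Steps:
N(S) = -3 + S (N(S) = S - 3 = -3 + S)
v(n) = 60/19 - n²/95 + n/(-3 + 4*n) (v(n) = 3 + ((n*n - 15)/(-95) + n/(-3 + 2*(n + n))) = 3 + ((n² - 15)*(-1/95) + n/(-3 + 2*(2*n))) = 3 + ((-15 + n²)*(-1/95) + n/(-3 + 4*n)) = 3 + ((3/19 - n²/95) + n/(-3 + 4*n)) = 3 + (3/19 - n²/95 + n/(-3 + 4*n)) = 60/19 - n²/95 + n/(-3 + 4*n))
(28971 + v(72))/(-13226 - 33194) = (28971 + (95*72 + (-3 + 4*72)*(300 - 1*72²))/(95*(-3 + 4*72)))/(-13226 - 33194) = (28971 + (6840 + (-3 + 288)*(300 - 1*5184))/(95*(-3 + 288)))/(-46420) = (28971 + (1/95)*(6840 + 285*(300 - 5184))/285)*(-1/46420) = (28971 + (1/95)*(1/285)*(6840 + 285*(-4884)))*(-1/46420) = (28971 + (1/95)*(1/285)*(6840 - 1391940))*(-1/46420) = (28971 + (1/95)*(1/285)*(-1385100))*(-1/46420) = (28971 - 972/19)*(-1/46420) = (549477/19)*(-1/46420) = -549477/881980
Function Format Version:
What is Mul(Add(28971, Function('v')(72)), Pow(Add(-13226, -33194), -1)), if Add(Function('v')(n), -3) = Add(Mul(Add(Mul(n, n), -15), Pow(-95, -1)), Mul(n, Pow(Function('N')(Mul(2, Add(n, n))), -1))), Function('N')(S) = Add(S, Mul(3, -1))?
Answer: Rational(-549477, 881980) ≈ -0.62300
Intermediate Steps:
Function('N')(S) = Add(-3, S) (Function('N')(S) = Add(S, -3) = Add(-3, S))
Function('v')(n) = Add(Rational(60, 19), Mul(Rational(-1, 95), Pow(n, 2)), Mul(n, Pow(Add(-3, Mul(4, n)), -1))) (Function('v')(n) = Add(3, Add(Mul(Add(Mul(n, n), -15), Pow(-95, -1)), Mul(n, Pow(Add(-3, Mul(2, Add(n, n))), -1)))) = Add(3, Add(Mul(Add(Pow(n, 2), -15), Rational(-1, 95)), Mul(n, Pow(Add(-3, Mul(2, Mul(2, n))), -1)))) = Add(3, Add(Mul(Add(-15, Pow(n, 2)), Rational(-1, 95)), Mul(n, Pow(Add(-3, Mul(4, n)), -1)))) = Add(3, Add(Add(Rational(3, 19), Mul(Rational(-1, 95), Pow(n, 2))), Mul(n, Pow(Add(-3, Mul(4, n)), -1)))) = Add(3, Add(Rational(3, 19), Mul(Rational(-1, 95), Pow(n, 2)), Mul(n, Pow(Add(-3, Mul(4, n)), -1)))) = Add(Rational(60, 19), Mul(Rational(-1, 95), Pow(n, 2)), Mul(n, Pow(Add(-3, Mul(4, n)), -1))))
Mul(Add(28971, Function('v')(72)), Pow(Add(-13226, -33194), -1)) = Mul(Add(28971, Mul(Rational(1, 95), Pow(Add(-3, Mul(4, 72)), -1), Add(Mul(95, 72), Mul(Add(-3, Mul(4, 72)), Add(300, Mul(-1, Pow(72, 2))))))), Pow(Add(-13226, -33194), -1)) = Mul(Add(28971, Mul(Rational(1, 95), Pow(Add(-3, 288), -1), Add(6840, Mul(Add(-3, 288), Add(300, Mul(-1, 5184)))))), Pow(-46420, -1)) = Mul(Add(28971, Mul(Rational(1, 95), Pow(285, -1), Add(6840, Mul(285, Add(300, -5184))))), Rational(-1, 46420)) = Mul(Add(28971, Mul(Rational(1, 95), Rational(1, 285), Add(6840, Mul(285, -4884)))), Rational(-1, 46420)) = Mul(Add(28971, Mul(Rational(1, 95), Rational(1, 285), Add(6840, -1391940))), Rational(-1, 46420)) = Mul(Add(28971, Mul(Rational(1, 95), Rational(1, 285), -1385100)), Rational(-1, 46420)) = Mul(Add(28971, Rational(-972, 19)), Rational(-1, 46420)) = Mul(Rational(549477, 19), Rational(-1, 46420)) = Rational(-549477, 881980)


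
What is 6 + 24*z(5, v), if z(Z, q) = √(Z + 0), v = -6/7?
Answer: 6 + 24*√5 ≈ 59.666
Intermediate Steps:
v = -6/7 (v = -6*⅐ = -6/7 ≈ -0.85714)
z(Z, q) = √Z
6 + 24*z(5, v) = 6 + 24*√5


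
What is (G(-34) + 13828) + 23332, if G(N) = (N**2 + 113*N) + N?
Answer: 34440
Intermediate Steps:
G(N) = N**2 + 114*N
(G(-34) + 13828) + 23332 = (-34*(114 - 34) + 13828) + 23332 = (-34*80 + 13828) + 23332 = (-2720 + 13828) + 23332 = 11108 + 23332 = 34440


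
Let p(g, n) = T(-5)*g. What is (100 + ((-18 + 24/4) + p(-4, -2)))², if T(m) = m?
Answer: 11664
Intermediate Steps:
p(g, n) = -5*g
(100 + ((-18 + 24/4) + p(-4, -2)))² = (100 + ((-18 + 24/4) - 5*(-4)))² = (100 + ((-18 + 24*(¼)) + 20))² = (100 + ((-18 + 6) + 20))² = (100 + (-12 + 20))² = (100 + 8)² = 108² = 11664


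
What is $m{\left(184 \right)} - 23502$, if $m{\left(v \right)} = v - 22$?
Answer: $-23340$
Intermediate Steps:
$m{\left(v \right)} = -22 + v$ ($m{\left(v \right)} = v - 22 = -22 + v$)
$m{\left(184 \right)} - 23502 = \left(-22 + 184\right) - 23502 = 162 - 23502 = -23340$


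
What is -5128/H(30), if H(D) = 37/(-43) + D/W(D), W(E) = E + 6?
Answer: 1323024/7 ≈ 1.8900e+5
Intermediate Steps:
W(E) = 6 + E
H(D) = -37/43 + D/(6 + D) (H(D) = 37/(-43) + D/(6 + D) = 37*(-1/43) + D/(6 + D) = -37/43 + D/(6 + D))
-5128/H(30) = -5128*43*(6 + 30)/(6*(-37 + 30)) = -5128/((6/43)*(-7)/36) = -5128/((6/43)*(1/36)*(-7)) = -5128/(-7/258) = -5128*(-258/7) = 1323024/7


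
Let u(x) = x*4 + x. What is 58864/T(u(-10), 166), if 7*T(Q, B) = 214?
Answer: 206024/107 ≈ 1925.5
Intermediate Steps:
u(x) = 5*x (u(x) = 4*x + x = 5*x)
T(Q, B) = 214/7 (T(Q, B) = (⅐)*214 = 214/7)
58864/T(u(-10), 166) = 58864/(214/7) = 58864*(7/214) = 206024/107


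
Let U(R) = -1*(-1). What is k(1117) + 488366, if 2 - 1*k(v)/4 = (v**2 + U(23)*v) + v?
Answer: -4511318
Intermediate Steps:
U(R) = 1
k(v) = 8 - 8*v - 4*v**2 (k(v) = 8 - 4*((v**2 + 1*v) + v) = 8 - 4*((v**2 + v) + v) = 8 - 4*((v + v**2) + v) = 8 - 4*(v**2 + 2*v) = 8 + (-8*v - 4*v**2) = 8 - 8*v - 4*v**2)
k(1117) + 488366 = (8 - 8*1117 - 4*1117**2) + 488366 = (8 - 8936 - 4*1247689) + 488366 = (8 - 8936 - 4990756) + 488366 = -4999684 + 488366 = -4511318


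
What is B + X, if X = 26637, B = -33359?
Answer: -6722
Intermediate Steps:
B + X = -33359 + 26637 = -6722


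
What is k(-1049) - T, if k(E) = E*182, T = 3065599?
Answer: -3256517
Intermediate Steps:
k(E) = 182*E
k(-1049) - T = 182*(-1049) - 1*3065599 = -190918 - 3065599 = -3256517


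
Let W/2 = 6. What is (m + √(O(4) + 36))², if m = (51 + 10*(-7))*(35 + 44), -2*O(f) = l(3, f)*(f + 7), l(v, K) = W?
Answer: (1501 - I*√30)² ≈ 2.253e+6 - 1.644e+4*I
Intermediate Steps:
W = 12 (W = 2*6 = 12)
l(v, K) = 12
O(f) = -42 - 6*f (O(f) = -6*(f + 7) = -6*(7 + f) = -(84 + 12*f)/2 = -42 - 6*f)
m = -1501 (m = (51 - 70)*79 = -19*79 = -1501)
(m + √(O(4) + 36))² = (-1501 + √((-42 - 6*4) + 36))² = (-1501 + √((-42 - 24) + 36))² = (-1501 + √(-66 + 36))² = (-1501 + √(-30))² = (-1501 + I*√30)²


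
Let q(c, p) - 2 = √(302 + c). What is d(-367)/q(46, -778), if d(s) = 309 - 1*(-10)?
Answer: -319/172 + 319*√87/172 ≈ 15.444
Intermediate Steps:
q(c, p) = 2 + √(302 + c)
d(s) = 319 (d(s) = 309 + 10 = 319)
d(-367)/q(46, -778) = 319/(2 + √(302 + 46)) = 319/(2 + √348) = 319/(2 + 2*√87)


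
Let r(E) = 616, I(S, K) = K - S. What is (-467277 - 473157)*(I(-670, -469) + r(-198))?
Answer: -768334578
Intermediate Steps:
(-467277 - 473157)*(I(-670, -469) + r(-198)) = (-467277 - 473157)*((-469 - 1*(-670)) + 616) = -940434*((-469 + 670) + 616) = -940434*(201 + 616) = -940434*817 = -768334578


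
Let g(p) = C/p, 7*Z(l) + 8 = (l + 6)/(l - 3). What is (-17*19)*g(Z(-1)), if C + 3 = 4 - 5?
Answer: -36176/37 ≈ -977.73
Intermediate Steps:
C = -4 (C = -3 + (4 - 5) = -3 - 1 = -4)
Z(l) = -8/7 + (6 + l)/(7*(-3 + l)) (Z(l) = -8/7 + ((l + 6)/(l - 3))/7 = -8/7 + ((6 + l)/(-3 + l))/7 = -8/7 + (6 + l)/(7*(-3 + l)))
g(p) = -4/p
(-17*19)*g(Z(-1)) = (-17*19)*(-4*(-3 - 1)/(30/7 - 1*(-1))) = -(-1292)/((30/7 + 1)/(-4)) = -(-1292)/((-¼*37/7)) = -(-1292)/(-37/28) = -(-1292)*(-28)/37 = -323*112/37 = -36176/37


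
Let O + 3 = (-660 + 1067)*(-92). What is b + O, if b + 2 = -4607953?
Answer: -4645402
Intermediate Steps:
b = -4607955 (b = -2 - 4607953 = -4607955)
O = -37447 (O = -3 + (-660 + 1067)*(-92) = -3 + 407*(-92) = -3 - 37444 = -37447)
b + O = -4607955 - 37447 = -4645402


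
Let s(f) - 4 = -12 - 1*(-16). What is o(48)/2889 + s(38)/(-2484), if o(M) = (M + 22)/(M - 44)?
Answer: 377/132894 ≈ 0.0028368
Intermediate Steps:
o(M) = (22 + M)/(-44 + M)
s(f) = 8 (s(f) = 4 + (-12 - 1*(-16)) = 4 + (-12 + 16) = 4 + 4 = 8)
o(48)/2889 + s(38)/(-2484) = ((22 + 48)/(-44 + 48))/2889 + 8/(-2484) = (70/4)*(1/2889) + 8*(-1/2484) = ((¼)*70)*(1/2889) - 2/621 = (35/2)*(1/2889) - 2/621 = 35/5778 - 2/621 = 377/132894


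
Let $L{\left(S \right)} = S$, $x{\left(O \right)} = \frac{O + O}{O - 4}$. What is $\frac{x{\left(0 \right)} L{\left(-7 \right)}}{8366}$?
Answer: $0$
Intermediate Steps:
$x{\left(O \right)} = \frac{2 O}{-4 + O}$
$\frac{x{\left(0 \right)} L{\left(-7 \right)}}{8366} = \frac{2 \cdot 0 \frac{1}{-4 + 0} \left(-7\right)}{8366} = 2 \cdot 0 \frac{1}{-4} \left(-7\right) \frac{1}{8366} = 2 \cdot 0 \left(- \frac{1}{4}\right) \left(-7\right) \frac{1}{8366} = 0 \left(-7\right) \frac{1}{8366} = 0 \cdot \frac{1}{8366} = 0$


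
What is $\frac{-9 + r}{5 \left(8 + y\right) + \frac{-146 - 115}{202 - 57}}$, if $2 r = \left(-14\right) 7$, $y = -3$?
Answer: $- \frac{5}{2} \approx -2.5$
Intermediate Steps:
$r = -49$ ($r = \frac{\left(-14\right) 7}{2} = \frac{1}{2} \left(-98\right) = -49$)
$\frac{-9 + r}{5 \left(8 + y\right) + \frac{-146 - 115}{202 - 57}} = \frac{-9 - 49}{5 \left(8 - 3\right) + \frac{-146 - 115}{202 - 57}} = - \frac{58}{5 \cdot 5 - \frac{261}{145}} = - \frac{58}{25 - \frac{9}{5}} = - \frac{58}{\frac{116}{5}} = \left(-58\right) \frac{5}{116} = - \frac{5}{2}$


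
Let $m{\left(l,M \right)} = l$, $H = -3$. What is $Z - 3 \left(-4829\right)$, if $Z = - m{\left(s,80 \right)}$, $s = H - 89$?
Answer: $14579$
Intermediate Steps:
$s = -92$ ($s = -3 - 89 = -92$)
$Z = 92$ ($Z = \left(-1\right) \left(-92\right) = 92$)
$Z - 3 \left(-4829\right) = 92 - 3 \left(-4829\right) = 92 - -14487 = 92 + 14487 = 14579$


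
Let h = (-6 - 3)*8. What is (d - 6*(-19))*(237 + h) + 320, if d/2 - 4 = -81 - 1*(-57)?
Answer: 12530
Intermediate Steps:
d = -40 (d = 8 + 2*(-81 - 1*(-57)) = 8 + 2*(-81 + 57) = 8 + 2*(-24) = 8 - 48 = -40)
h = -72 (h = -9*8 = -72)
(d - 6*(-19))*(237 + h) + 320 = (-40 - 6*(-19))*(237 - 72) + 320 = (-40 + 114)*165 + 320 = 74*165 + 320 = 12210 + 320 = 12530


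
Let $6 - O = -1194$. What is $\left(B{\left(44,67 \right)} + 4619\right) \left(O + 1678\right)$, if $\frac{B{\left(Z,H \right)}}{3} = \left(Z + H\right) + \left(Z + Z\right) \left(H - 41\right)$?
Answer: $34006448$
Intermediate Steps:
$O = 1200$ ($O = 6 - -1194 = 6 + 1194 = 1200$)
$B{\left(Z,H \right)} = 3 H + 3 Z + 6 Z \left(-41 + H\right)$ ($B{\left(Z,H \right)} = 3 \left(\left(Z + H\right) + \left(Z + Z\right) \left(H - 41\right)\right) = 3 \left(\left(H + Z\right) + 2 Z \left(-41 + H\right)\right) = 3 \left(H + Z + 2 Z \left(-41 + H\right)\right) = 3 H + 3 Z + 6 Z \left(-41 + H\right)$)
$\left(B{\left(44,67 \right)} + 4619\right) \left(O + 1678\right) = \left(\left(\left(-243\right) 44 + 3 \cdot 67 + 6 \cdot 67 \cdot 44\right) + 4619\right) \left(1200 + 1678\right) = \left(\left(-10692 + 201 + 17688\right) + 4619\right) 2878 = \left(7197 + 4619\right) 2878 = 11816 \cdot 2878 = 34006448$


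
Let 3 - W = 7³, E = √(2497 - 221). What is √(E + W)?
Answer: √(-340 + 2*√569) ≈ 17.097*I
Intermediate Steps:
E = 2*√569 (E = √2276 = 2*√569 ≈ 47.707)
W = -340 (W = 3 - 1*7³ = 3 - 1*343 = 3 - 343 = -340)
√(E + W) = √(2*√569 - 340) = √(-340 + 2*√569)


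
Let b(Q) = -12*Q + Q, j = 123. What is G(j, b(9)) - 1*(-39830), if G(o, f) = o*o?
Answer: 54959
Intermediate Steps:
b(Q) = -11*Q
G(o, f) = o**2
G(j, b(9)) - 1*(-39830) = 123**2 - 1*(-39830) = 15129 + 39830 = 54959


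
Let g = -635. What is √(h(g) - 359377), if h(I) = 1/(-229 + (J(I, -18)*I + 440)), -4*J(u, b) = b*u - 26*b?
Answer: 3*I*√569954495144341671/3778037 ≈ 599.48*I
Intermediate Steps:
J(u, b) = 13*b/2 - b*u/4 (J(u, b) = -(b*u - 26*b)/4 = -(-26*b + b*u)/4 = 13*b/2 - b*u/4)
h(I) = 1/(211 + I*(-117 + 9*I/2)) (h(I) = 1/(-229 + (((¼)*(-18)*(26 - I))*I + 440)) = 1/(-229 + ((-117 + 9*I/2)*I + 440)) = 1/(-229 + (I*(-117 + 9*I/2) + 440)) = 1/(-229 + (440 + I*(-117 + 9*I/2))) = 1/(211 + I*(-117 + 9*I/2)))
√(h(g) - 359377) = √(2/(422 - 234*(-635) + 9*(-635)²) - 359377) = √(2/(422 + 148590 + 9*403225) - 359377) = √(2/(422 + 148590 + 3629025) - 359377) = √(2/3778037 - 359377) = √(-1357739602947/3778037) = 3*I*√569954495144341671/3778037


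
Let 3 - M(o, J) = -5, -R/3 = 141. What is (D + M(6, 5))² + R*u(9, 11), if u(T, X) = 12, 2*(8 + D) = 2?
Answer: -5075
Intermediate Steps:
R = -423 (R = -3*141 = -423)
D = -7 (D = -8 + (½)*2 = -8 + 1 = -7)
M(o, J) = 8 (M(o, J) = 3 - 1*(-5) = 3 + 5 = 8)
(D + M(6, 5))² + R*u(9, 11) = (-7 + 8)² - 423*12 = 1² - 5076 = 1 - 5076 = -5075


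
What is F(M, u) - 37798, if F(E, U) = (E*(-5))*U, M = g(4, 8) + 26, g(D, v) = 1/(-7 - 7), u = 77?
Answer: -95561/2 ≈ -47781.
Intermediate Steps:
g(D, v) = -1/14 (g(D, v) = 1/(-14) = -1/14)
M = 363/14 (M = -1/14 + 26 = 363/14 ≈ 25.929)
F(E, U) = -5*E*U (F(E, U) = (-5*E)*U = -5*E*U)
F(M, u) - 37798 = -5*363/14*77 - 37798 = -19965/2 - 37798 = -95561/2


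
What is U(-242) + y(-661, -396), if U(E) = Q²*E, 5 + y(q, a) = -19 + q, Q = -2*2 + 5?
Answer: -927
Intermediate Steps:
Q = 1 (Q = -4 + 5 = 1)
y(q, a) = -24 + q (y(q, a) = -5 + (-19 + q) = -24 + q)
U(E) = E (U(E) = 1²*E = 1*E = E)
U(-242) + y(-661, -396) = -242 + (-24 - 661) = -242 - 685 = -927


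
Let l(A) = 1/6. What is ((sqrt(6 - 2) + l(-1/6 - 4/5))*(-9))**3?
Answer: -59319/8 ≈ -7414.9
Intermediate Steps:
l(A) = 1/6
((sqrt(6 - 2) + l(-1/6 - 4/5))*(-9))**3 = ((sqrt(6 - 2) + 1/6)*(-9))**3 = ((sqrt(4) + 1/6)*(-9))**3 = ((2 + 1/6)*(-9))**3 = ((13/6)*(-9))**3 = (-39/2)**3 = -59319/8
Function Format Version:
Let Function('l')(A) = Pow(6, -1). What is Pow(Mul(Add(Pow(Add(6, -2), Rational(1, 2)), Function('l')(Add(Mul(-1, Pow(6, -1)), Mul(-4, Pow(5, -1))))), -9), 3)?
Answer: Rational(-59319, 8) ≈ -7414.9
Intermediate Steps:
Function('l')(A) = Rational(1, 6)
Pow(Mul(Add(Pow(Add(6, -2), Rational(1, 2)), Function('l')(Add(Mul(-1, Pow(6, -1)), Mul(-4, Pow(5, -1))))), -9), 3) = Pow(Mul(Add(Pow(Add(6, -2), Rational(1, 2)), Rational(1, 6)), -9), 3) = Pow(Mul(Add(Pow(4, Rational(1, 2)), Rational(1, 6)), -9), 3) = Pow(Mul(Add(2, Rational(1, 6)), -9), 3) = Pow(Mul(Rational(13, 6), -9), 3) = Pow(Rational(-39, 2), 3) = Rational(-59319, 8)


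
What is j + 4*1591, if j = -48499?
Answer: -42135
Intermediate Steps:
j + 4*1591 = -48499 + 4*1591 = -48499 + 6364 = -42135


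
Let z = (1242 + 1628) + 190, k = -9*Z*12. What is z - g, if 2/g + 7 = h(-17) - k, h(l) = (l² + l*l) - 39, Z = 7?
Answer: 1970639/644 ≈ 3060.0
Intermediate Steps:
h(l) = -39 + 2*l² (h(l) = (l² + l²) - 39 = 2*l² - 39 = -39 + 2*l²)
k = -756 (k = -9*7*12 = -63*12 = -756)
z = 3060 (z = 2870 + 190 = 3060)
g = 1/644 (g = 2/(-7 + ((-39 + 2*(-17)²) - 1*(-756))) = 2/(-7 + ((-39 + 2*289) + 756)) = 2/(-7 + ((-39 + 578) + 756)) = 2/(-7 + (539 + 756)) = 2/(-7 + 1295) = 2/1288 = 2*(1/1288) = 1/644 ≈ 0.0015528)
z - g = 3060 - 1*1/644 = 3060 - 1/644 = 1970639/644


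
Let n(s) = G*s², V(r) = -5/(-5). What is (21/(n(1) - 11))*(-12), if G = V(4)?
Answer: 126/5 ≈ 25.200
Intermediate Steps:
V(r) = 1 (V(r) = -5*(-⅕) = 1)
G = 1
n(s) = s² (n(s) = 1*s² = s²)
(21/(n(1) - 11))*(-12) = (21/(1² - 11))*(-12) = (21/(1 - 11))*(-12) = (21/(-10))*(-12) = (21*(-⅒))*(-12) = -21/10*(-12) = 126/5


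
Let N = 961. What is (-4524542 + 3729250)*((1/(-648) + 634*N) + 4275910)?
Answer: -629393935905113/162 ≈ -3.8851e+12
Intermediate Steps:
(-4524542 + 3729250)*((1/(-648) + 634*N) + 4275910) = (-4524542 + 3729250)*((1/(-648) + 634*961) + 4275910) = -795292*((-1/648 + 609274) + 4275910) = -795292*(394809551/648 + 4275910) = -795292*3165599231/648 = -629393935905113/162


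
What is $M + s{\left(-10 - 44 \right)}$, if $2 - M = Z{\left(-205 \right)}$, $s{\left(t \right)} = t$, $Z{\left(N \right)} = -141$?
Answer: $89$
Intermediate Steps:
$M = 143$ ($M = 2 - -141 = 2 + 141 = 143$)
$M + s{\left(-10 - 44 \right)} = 143 - 54 = 89$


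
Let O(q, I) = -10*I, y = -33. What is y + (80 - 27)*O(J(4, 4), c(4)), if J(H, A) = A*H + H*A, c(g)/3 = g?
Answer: -6393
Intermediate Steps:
c(g) = 3*g
J(H, A) = 2*A*H (J(H, A) = A*H + A*H = 2*A*H)
y + (80 - 27)*O(J(4, 4), c(4)) = -33 + (80 - 27)*(-30*4) = -33 + 53*(-10*12) = -33 + 53*(-120) = -33 - 6360 = -6393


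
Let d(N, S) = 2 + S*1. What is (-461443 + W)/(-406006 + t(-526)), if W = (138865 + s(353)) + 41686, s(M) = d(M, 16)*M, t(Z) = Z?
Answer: 137269/203266 ≈ 0.67532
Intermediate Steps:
d(N, S) = 2 + S
s(M) = 18*M (s(M) = (2 + 16)*M = 18*M)
W = 186905 (W = (138865 + 18*353) + 41686 = (138865 + 6354) + 41686 = 145219 + 41686 = 186905)
(-461443 + W)/(-406006 + t(-526)) = (-461443 + 186905)/(-406006 - 526) = -274538/(-406532) = -274538*(-1/406532) = 137269/203266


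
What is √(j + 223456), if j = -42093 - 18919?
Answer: 2*√40611 ≈ 403.04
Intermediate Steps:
j = -61012
√(j + 223456) = √(-61012 + 223456) = √162444 = 2*√40611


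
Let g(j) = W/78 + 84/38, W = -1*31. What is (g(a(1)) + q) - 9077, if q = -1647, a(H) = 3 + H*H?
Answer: -15890281/1482 ≈ -10722.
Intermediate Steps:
a(H) = 3 + H²
W = -31
g(j) = 2687/1482 (g(j) = -31/78 + 84/38 = -31*1/78 + 84*(1/38) = -31/78 + 42/19 = 2687/1482)
(g(a(1)) + q) - 9077 = (2687/1482 - 1647) - 9077 = -2438167/1482 - 9077 = -15890281/1482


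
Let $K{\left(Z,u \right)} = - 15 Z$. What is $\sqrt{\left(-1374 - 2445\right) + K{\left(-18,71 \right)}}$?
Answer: $13 i \sqrt{21} \approx 59.573 i$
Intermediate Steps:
$\sqrt{\left(-1374 - 2445\right) + K{\left(-18,71 \right)}} = \sqrt{\left(-1374 - 2445\right) - -270} = \sqrt{\left(-1374 - 2445\right) + 270} = \sqrt{-3819 + 270} = \sqrt{-3549} = 13 i \sqrt{21}$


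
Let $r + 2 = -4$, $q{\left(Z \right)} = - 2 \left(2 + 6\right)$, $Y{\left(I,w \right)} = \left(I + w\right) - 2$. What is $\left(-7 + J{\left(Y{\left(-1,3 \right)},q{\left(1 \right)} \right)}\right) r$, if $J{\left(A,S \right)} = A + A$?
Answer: $42$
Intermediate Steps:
$Y{\left(I,w \right)} = -2 + I + w$
$q{\left(Z \right)} = -16$ ($q{\left(Z \right)} = \left(-2\right) 8 = -16$)
$J{\left(A,S \right)} = 2 A$
$r = -6$ ($r = -2 - 4 = -6$)
$\left(-7 + J{\left(Y{\left(-1,3 \right)},q{\left(1 \right)} \right)}\right) r = \left(-7 + 2 \left(-2 - 1 + 3\right)\right) \left(-6\right) = \left(-7 + 2 \cdot 0\right) \left(-6\right) = \left(-7 + 0\right) \left(-6\right) = \left(-7\right) \left(-6\right) = 42$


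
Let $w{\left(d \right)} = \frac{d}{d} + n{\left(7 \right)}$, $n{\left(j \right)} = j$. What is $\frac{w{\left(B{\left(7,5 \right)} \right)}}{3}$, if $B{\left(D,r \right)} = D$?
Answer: $\frac{8}{3} \approx 2.6667$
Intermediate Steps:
$w{\left(d \right)} = 8$ ($w{\left(d \right)} = \frac{d}{d} + 7 = 1 + 7 = 8$)
$\frac{w{\left(B{\left(7,5 \right)} \right)}}{3} = \frac{8}{3}$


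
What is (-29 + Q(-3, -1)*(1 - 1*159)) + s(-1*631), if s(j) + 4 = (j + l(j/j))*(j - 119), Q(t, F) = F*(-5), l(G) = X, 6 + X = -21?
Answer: 492677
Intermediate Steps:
X = -27 (X = -6 - 21 = -27)
l(G) = -27
Q(t, F) = -5*F
s(j) = -4 + (-119 + j)*(-27 + j) (s(j) = -4 + (j - 27)*(j - 119) = -4 + (-27 + j)*(-119 + j) = -4 + (-119 + j)*(-27 + j))
(-29 + Q(-3, -1)*(1 - 1*159)) + s(-1*631) = (-29 + (-5*(-1))*(1 - 1*159)) + (3209 + (-1*631)² - (-146)*631) = (-29 + 5*(1 - 159)) + (3209 + (-631)² - 146*(-631)) = (-29 + 5*(-158)) + (3209 + 398161 + 92126) = (-29 - 790) + 493496 = -819 + 493496 = 492677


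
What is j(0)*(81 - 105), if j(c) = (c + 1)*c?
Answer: 0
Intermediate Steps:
j(c) = c*(1 + c) (j(c) = (1 + c)*c = c*(1 + c))
j(0)*(81 - 105) = (0*(1 + 0))*(81 - 105) = (0*1)*(-24) = 0*(-24) = 0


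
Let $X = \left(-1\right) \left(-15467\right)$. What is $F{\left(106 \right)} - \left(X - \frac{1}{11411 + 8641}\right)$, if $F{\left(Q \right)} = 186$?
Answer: $- \frac{306414611}{20052} \approx -15281.0$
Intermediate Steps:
$X = 15467$
$F{\left(106 \right)} - \left(X - \frac{1}{11411 + 8641}\right) = 186 + \left(\frac{1}{11411 + 8641} - 15467\right) = 186 - \left(15467 - \frac{1}{20052}\right) = 186 + \left(\frac{1}{20052} - 15467\right) = 186 - \frac{310144283}{20052} = - \frac{306414611}{20052}$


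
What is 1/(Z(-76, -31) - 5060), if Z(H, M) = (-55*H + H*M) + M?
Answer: 1/1445 ≈ 0.00069204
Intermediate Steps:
Z(H, M) = M - 55*H + H*M
1/(Z(-76, -31) - 5060) = 1/((-31 - 55*(-76) - 76*(-31)) - 5060) = 1/((-31 + 4180 + 2356) - 5060) = 1/(6505 - 5060) = 1/1445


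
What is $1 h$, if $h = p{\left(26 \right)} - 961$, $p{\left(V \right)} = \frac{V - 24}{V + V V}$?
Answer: $- \frac{337310}{351} \approx -961.0$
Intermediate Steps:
$p{\left(V \right)} = \frac{-24 + V}{V + V^{2}}$
$h = - \frac{337310}{351}$ ($h = \frac{-24 + 26}{26 \left(1 + 26\right)} - 961 = \frac{1}{26} \cdot \frac{1}{27} \cdot 2 - 961 = \frac{1}{351} - 961 = - \frac{337310}{351} \approx -961.0$)
$1 h = 1 \left(- \frac{337310}{351}\right) = - \frac{337310}{351}$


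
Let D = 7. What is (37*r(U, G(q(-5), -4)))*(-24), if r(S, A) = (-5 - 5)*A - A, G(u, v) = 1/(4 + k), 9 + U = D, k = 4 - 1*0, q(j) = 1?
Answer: 1221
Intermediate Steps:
k = 4 (k = 4 + 0 = 4)
U = -2 (U = -9 + 7 = -2)
G(u, v) = ⅛ (G(u, v) = 1/(4 + 4) = 1/8 = ⅛)
r(S, A) = -11*A (r(S, A) = -10*A - A = -11*A)
(37*r(U, G(q(-5), -4)))*(-24) = (37*(-11*⅛))*(-24) = (37*(-11/8))*(-24) = -407/8*(-24) = 1221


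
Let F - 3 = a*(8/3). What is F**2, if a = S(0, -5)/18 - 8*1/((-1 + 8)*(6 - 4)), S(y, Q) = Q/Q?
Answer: 94249/35721 ≈ 2.6385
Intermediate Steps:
S(y, Q) = 1
a = -65/126 (a = 1/18 - 8*1/((-1 + 8)*(6 - 4)) = 1*(1/18) - 8/(7*2) = 1/18 - 8/14 = 1/18 - 8*1/14 = 1/18 - 4/7 = -65/126 ≈ -0.51587)
F = 307/189 (F = 3 - 260/(63*3) = 3 - 65/126*8/3 = 3 - 260/189 = 307/189 ≈ 1.6243)
F**2 = (307/189)**2 = 94249/35721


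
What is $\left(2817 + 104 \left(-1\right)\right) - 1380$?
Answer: $1333$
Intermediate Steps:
$\left(2817 + 104 \left(-1\right)\right) - 1380 = \left(2817 - 104\right) - 1380 = 2713 - 1380 = 1333$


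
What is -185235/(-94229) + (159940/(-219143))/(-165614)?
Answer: 3361388244662365/1709933559231829 ≈ 1.9658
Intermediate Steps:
-185235/(-94229) + (159940/(-219143))/(-165614) = -185235*(-1/94229) + (159940*(-1/219143))*(-1/165614) = 185235/94229 - 159940/219143*(-1/165614) = 185235/94229 + 79970/18146574401 = 3361388244662365/1709933559231829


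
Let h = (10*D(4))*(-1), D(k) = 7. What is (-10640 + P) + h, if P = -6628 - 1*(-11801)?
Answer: -5537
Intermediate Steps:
P = 5173 (P = -6628 + 11801 = 5173)
h = -70 (h = (10*7)*(-1) = 70*(-1) = -70)
(-10640 + P) + h = (-10640 + 5173) - 70 = -5467 - 70 = -5537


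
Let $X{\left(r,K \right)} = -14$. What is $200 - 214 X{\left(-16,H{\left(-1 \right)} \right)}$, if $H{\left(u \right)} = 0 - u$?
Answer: $3196$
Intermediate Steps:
$H{\left(u \right)} = - u$
$200 - 214 X{\left(-16,H{\left(-1 \right)} \right)} = 200 - -2996 = 200 + 2996 = 3196$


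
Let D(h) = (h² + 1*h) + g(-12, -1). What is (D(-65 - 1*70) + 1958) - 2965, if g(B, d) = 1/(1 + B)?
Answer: 187912/11 ≈ 17083.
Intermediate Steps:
D(h) = -1/11 + h + h² (D(h) = (h² + 1*h) + 1/(1 - 12) = (h² + h) + 1/(-11) = (h + h²) - 1/11 = -1/11 + h + h²)
(D(-65 - 1*70) + 1958) - 2965 = ((-1/11 + (-65 - 1*70) + (-65 - 1*70)²) + 1958) - 2965 = ((-1/11 + (-65 - 70) + (-65 - 70)²) + 1958) - 2965 = ((-1/11 - 135 + (-135)²) + 1958) - 2965 = ((-1/11 - 135 + 18225) + 1958) - 2965 = (198989/11 + 1958) - 2965 = 220527/11 - 2965 = 187912/11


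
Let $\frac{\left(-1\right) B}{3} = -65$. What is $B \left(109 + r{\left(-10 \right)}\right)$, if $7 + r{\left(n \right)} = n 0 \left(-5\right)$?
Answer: $19890$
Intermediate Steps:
$B = 195$ ($B = \left(-3\right) \left(-65\right) = 195$)
$r{\left(n \right)} = -7$ ($r{\left(n \right)} = -7 + n 0 \left(-5\right) = -7 + 0 \left(-5\right) = -7 + 0 = -7$)
$B \left(109 + r{\left(-10 \right)}\right) = 195 \left(109 - 7\right) = 195 \cdot 102 = 19890$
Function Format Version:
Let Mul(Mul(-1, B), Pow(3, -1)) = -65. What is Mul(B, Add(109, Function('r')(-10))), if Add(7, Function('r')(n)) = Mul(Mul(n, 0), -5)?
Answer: 19890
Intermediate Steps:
B = 195 (B = Mul(-3, -65) = 195)
Function('r')(n) = -7 (Function('r')(n) = Add(-7, Mul(Mul(n, 0), -5)) = Add(-7, Mul(0, -5)) = Add(-7, 0) = -7)
Mul(B, Add(109, Function('r')(-10))) = Mul(195, Add(109, -7)) = Mul(195, 102) = 19890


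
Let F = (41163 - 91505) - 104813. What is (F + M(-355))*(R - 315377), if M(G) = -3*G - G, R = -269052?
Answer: 89847192315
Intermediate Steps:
F = -155155 (F = -50342 - 104813 = -155155)
M(G) = -4*G
(F + M(-355))*(R - 315377) = (-155155 - 4*(-355))*(-269052 - 315377) = (-155155 + 1420)*(-584429) = -153735*(-584429) = 89847192315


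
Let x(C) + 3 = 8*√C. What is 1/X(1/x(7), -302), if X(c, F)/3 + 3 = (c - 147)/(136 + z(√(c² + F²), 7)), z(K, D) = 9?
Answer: -12348925/148696343 - 1160*√7/446089029 ≈ -0.083055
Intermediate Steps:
x(C) = -3 + 8*√C
X(c, F) = -1746/145 + 3*c/145 (X(c, F) = -9 + 3*((c - 147)/(136 + 9)) = -9 + 3*((-147 + c)/145) = -9 + 3*((-147 + c)*(1/145)) = -9 + 3*(-147/145 + c/145) = -9 + (-441/145 + 3*c/145) = -1746/145 + 3*c/145)
1/X(1/x(7), -302) = 1/(-1746/145 + 3/(145*(-3 + 8*√7)))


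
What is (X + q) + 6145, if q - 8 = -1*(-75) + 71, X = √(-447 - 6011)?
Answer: 6299 + I*√6458 ≈ 6299.0 + 80.362*I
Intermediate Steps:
X = I*√6458 (X = √(-6458) = I*√6458 ≈ 80.362*I)
q = 154 (q = 8 + (-1*(-75) + 71) = 8 + (75 + 71) = 8 + 146 = 154)
(X + q) + 6145 = (I*√6458 + 154) + 6145 = (154 + I*√6458) + 6145 = 6299 + I*√6458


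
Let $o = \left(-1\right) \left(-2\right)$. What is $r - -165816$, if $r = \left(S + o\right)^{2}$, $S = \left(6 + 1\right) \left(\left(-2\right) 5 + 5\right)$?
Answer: $166905$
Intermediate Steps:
$S = -35$ ($S = 7 \left(-10 + 5\right) = 7 \left(-5\right) = -35$)
$o = 2$
$r = 1089$ ($r = \left(-35 + 2\right)^{2} = \left(-33\right)^{2} = 1089$)
$r - -165816 = 1089 - -165816 = 1089 + 165816 = 166905$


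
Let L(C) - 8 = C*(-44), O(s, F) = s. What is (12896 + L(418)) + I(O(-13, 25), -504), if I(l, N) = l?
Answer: -5501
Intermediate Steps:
L(C) = 8 - 44*C (L(C) = 8 + C*(-44) = 8 - 44*C)
(12896 + L(418)) + I(O(-13, 25), -504) = (12896 + (8 - 44*418)) - 13 = (12896 + (8 - 18392)) - 13 = (12896 - 18384) - 13 = -5488 - 13 = -5501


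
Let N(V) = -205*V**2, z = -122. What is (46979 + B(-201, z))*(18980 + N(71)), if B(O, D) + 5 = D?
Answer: -47527840100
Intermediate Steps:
B(O, D) = -5 + D
(46979 + B(-201, z))*(18980 + N(71)) = (46979 + (-5 - 122))*(18980 - 205*71**2) = (46979 - 127)*(18980 - 205*5041) = 46852*(18980 - 1033405) = 46852*(-1014425) = -47527840100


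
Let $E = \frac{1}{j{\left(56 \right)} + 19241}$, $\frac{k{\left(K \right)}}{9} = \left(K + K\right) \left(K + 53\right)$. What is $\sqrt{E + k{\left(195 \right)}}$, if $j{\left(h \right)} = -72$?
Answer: $\frac{7 \sqrt{6527721721601}}{19169} \approx 933.0$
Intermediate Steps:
$k{\left(K \right)} = 18 K \left(53 + K\right)$ ($k{\left(K \right)} = 9 \left(K + K\right) \left(K + 53\right) = 9 \cdot 2 K \left(53 + K\right) = 18 K \left(53 + K\right)$)
$E = \frac{1}{19169}$ ($E = \frac{1}{-72 + 19241} = \frac{1}{19169} \approx 5.2168 \cdot 10^{-5}$)
$\sqrt{E + k{\left(195 \right)}} = \sqrt{\frac{1}{19169} + 18 \cdot 195 \left(53 + 195\right)} = \sqrt{\frac{1}{19169} + 18 \cdot 195 \cdot 248} = \sqrt{\frac{1}{19169} + 870480} = \sqrt{\frac{16686231121}{19169}} = \frac{7 \sqrt{6527721721601}}{19169}$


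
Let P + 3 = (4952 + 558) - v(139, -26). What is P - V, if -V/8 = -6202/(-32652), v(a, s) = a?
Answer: 43831388/8163 ≈ 5369.5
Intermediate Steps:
P = 5368 (P = -3 + ((4952 + 558) - 1*139) = -3 + (5510 - 139) = -3 + 5371 = 5368)
V = -12404/8163 (V = -(-49616)/(-32652) = -(-49616)*(-1)/32652 = -8*3101/16326 = -12404/8163 ≈ -1.5195)
P - V = 5368 - 1*(-12404/8163) = 5368 + 12404/8163 = 43831388/8163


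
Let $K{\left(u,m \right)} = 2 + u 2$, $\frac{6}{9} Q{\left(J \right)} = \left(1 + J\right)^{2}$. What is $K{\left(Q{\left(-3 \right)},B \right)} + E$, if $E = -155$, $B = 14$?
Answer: $-141$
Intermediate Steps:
$Q{\left(J \right)} = \frac{3 \left(1 + J\right)^{2}}{2}$
$K{\left(u,m \right)} = 2 + 2 u$
$K{\left(Q{\left(-3 \right)},B \right)} + E = \left(2 + 2 \frac{3 \left(1 - 3\right)^{2}}{2}\right) - 155 = \left(2 + 2 \frac{3 \left(-2\right)^{2}}{2}\right) - 155 = \left(2 + 2 \cdot \frac{3}{2} \cdot 4\right) - 155 = \left(2 + 2 \cdot 6\right) - 155 = \left(2 + 12\right) - 155 = 14 - 155 = -141$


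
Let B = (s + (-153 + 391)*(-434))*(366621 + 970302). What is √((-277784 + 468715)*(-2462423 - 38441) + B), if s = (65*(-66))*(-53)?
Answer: I*√311609732390 ≈ 5.5822e+5*I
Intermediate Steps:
s = 227370 (s = -4290*(-53) = 227370)
B = 165882731994 (B = (227370 + (-153 + 391)*(-434))*(366621 + 970302) = (227370 + 238*(-434))*1336923 = (227370 - 103292)*1336923 = 124078*1336923 = 165882731994)
√((-277784 + 468715)*(-2462423 - 38441) + B) = √((-277784 + 468715)*(-2462423 - 38441) + 165882731994) = √(190931*(-2500864) + 165882731994) = √(-477492464384 + 165882731994) = √(-311609732390) = I*√311609732390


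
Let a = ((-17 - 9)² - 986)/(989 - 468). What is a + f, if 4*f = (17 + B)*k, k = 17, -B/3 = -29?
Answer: 229972/521 ≈ 441.40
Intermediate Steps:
B = 87 (B = -3*(-29) = 87)
a = -310/521 (a = ((-26)² - 986)/521 = (676 - 986)*(1/521) = -310*1/521 = -310/521 ≈ -0.59501)
f = 442 (f = ((17 + 87)*17)/4 = (104*17)/4 = (¼)*1768 = 442)
a + f = -310/521 + 442 = 229972/521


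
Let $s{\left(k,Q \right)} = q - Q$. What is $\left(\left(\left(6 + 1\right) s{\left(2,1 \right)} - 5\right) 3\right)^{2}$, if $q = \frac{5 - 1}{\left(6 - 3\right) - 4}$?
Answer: $14400$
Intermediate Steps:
$q = -4$ ($q = \frac{4}{\left(6 - 3\right) - 4} = \frac{4}{3 - 4} = \frac{4}{-1} = 4 \left(-1\right) = -4$)
$s{\left(k,Q \right)} = -4 - Q$
$\left(\left(\left(6 + 1\right) s{\left(2,1 \right)} - 5\right) 3\right)^{2} = \left(\left(\left(6 + 1\right) \left(-4 - 1\right) - 5\right) 3\right)^{2} = \left(\left(7 \left(-4 - 1\right) - 5\right) 3\right)^{2} = \left(\left(7 \left(-5\right) - 5\right) 3\right)^{2} = \left(\left(-35 - 5\right) 3\right)^{2} = \left(\left(-40\right) 3\right)^{2} = \left(-120\right)^{2} = 14400$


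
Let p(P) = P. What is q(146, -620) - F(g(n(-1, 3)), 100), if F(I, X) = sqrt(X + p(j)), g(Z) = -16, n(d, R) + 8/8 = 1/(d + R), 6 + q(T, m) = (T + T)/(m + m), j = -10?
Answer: -1933/310 - 3*sqrt(10) ≈ -15.722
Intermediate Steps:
q(T, m) = -6 + T/m (q(T, m) = -6 + (T + T)/(m + m) = -6 + (2*T)/((2*m)) = -6 + (2*T)*(1/(2*m)) = -6 + T/m)
n(d, R) = -1 + 1/(R + d) (n(d, R) = -1 + 1/(d + R) = -1 + 1/(R + d))
F(I, X) = sqrt(-10 + X) (F(I, X) = sqrt(X - 10) = sqrt(-10 + X))
q(146, -620) - F(g(n(-1, 3)), 100) = (-6 + 146/(-620)) - sqrt(-10 + 100) = (-6 + 146*(-1/620)) - sqrt(90) = (-6 - 73/310) - 3*sqrt(10) = -1933/310 - 3*sqrt(10)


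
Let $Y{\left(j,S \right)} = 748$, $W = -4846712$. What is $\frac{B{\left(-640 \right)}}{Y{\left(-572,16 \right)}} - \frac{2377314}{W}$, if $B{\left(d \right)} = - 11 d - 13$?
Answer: $\frac{1119877378}{113291893} \approx 9.8849$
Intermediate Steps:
$B{\left(d \right)} = -13 - 11 d$
$\frac{B{\left(-640 \right)}}{Y{\left(-572,16 \right)}} - \frac{2377314}{W} = \frac{-13 - -7040}{748} - \frac{2377314}{-4846712} = \left(-13 + 7040\right) \frac{1}{748} - - \frac{1188657}{2423356} = 7027 \cdot \frac{1}{748} + \frac{1188657}{2423356} = \frac{7027}{748} + \frac{1188657}{2423356} = \frac{1119877378}{113291893}$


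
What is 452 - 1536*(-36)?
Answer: 55748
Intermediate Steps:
452 - 1536*(-36) = 452 - 384*(-144) = 452 + 55296 = 55748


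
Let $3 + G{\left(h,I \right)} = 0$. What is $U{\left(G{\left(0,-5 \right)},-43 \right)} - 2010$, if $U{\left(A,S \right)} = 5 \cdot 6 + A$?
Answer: $-1983$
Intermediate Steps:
$G{\left(h,I \right)} = -3$ ($G{\left(h,I \right)} = -3 + 0 = -3$)
$U{\left(A,S \right)} = 30 + A$
$U{\left(G{\left(0,-5 \right)},-43 \right)} - 2010 = \left(30 - 3\right) - 2010 = 27 - 2010 = -1983$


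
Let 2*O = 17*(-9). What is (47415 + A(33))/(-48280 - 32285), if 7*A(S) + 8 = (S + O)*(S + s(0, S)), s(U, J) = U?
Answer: -660923/1127910 ≈ -0.58597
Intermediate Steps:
O = -153/2 (O = (17*(-9))/2 = (½)*(-153) = -153/2 ≈ -76.500)
A(S) = -8/7 + S*(-153/2 + S)/7 (A(S) = -8/7 + ((S - 153/2)*(S + 0))/7 = -8/7 + ((-153/2 + S)*S)/7 = -8/7 + (S*(-153/2 + S))/7 = -8/7 + S*(-153/2 + S)/7)
(47415 + A(33))/(-48280 - 32285) = (47415 + (-8/7 - 153/14*33 + (⅐)*33²))/(-48280 - 32285) = (47415 + (-8/7 - 5049/14 + (⅐)*1089))/(-80565) = (47415 + (-8/7 - 5049/14 + 1089/7))*(-1/80565) = (47415 - 2887/14)*(-1/80565) = (660923/14)*(-1/80565) = -660923/1127910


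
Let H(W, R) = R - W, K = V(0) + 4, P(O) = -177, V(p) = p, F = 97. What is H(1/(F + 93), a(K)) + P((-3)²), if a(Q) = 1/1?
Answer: -33441/190 ≈ -176.01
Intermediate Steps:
K = 4 (K = 0 + 4 = 4)
a(Q) = 1
H(1/(F + 93), a(K)) + P((-3)²) = (1 - 1/(97 + 93)) - 177 = (1 - 1/190) - 177 = 189/190 - 177 = -33441/190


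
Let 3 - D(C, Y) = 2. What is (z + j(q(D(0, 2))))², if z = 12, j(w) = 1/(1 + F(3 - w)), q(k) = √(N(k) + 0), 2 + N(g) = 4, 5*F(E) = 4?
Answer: 12769/81 ≈ 157.64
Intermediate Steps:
F(E) = ⅘ (F(E) = (⅕)*4 = ⅘)
N(g) = 2 (N(g) = -2 + 4 = 2)
D(C, Y) = 1 (D(C, Y) = 3 - 1*2 = 3 - 2 = 1)
q(k) = √2 (q(k) = √(2 + 0) = √2)
j(w) = 5/9 (j(w) = 1/(1 + ⅘) = 1/(9/5) = 5/9)
(z + j(q(D(0, 2))))² = (12 + 5/9)² = (113/9)² = 12769/81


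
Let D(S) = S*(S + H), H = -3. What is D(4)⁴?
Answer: 256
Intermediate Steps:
D(S) = S*(-3 + S) (D(S) = S*(S - 3) = S*(-3 + S))
D(4)⁴ = (4*(-3 + 4))⁴ = (4*1)⁴ = 4⁴ = 256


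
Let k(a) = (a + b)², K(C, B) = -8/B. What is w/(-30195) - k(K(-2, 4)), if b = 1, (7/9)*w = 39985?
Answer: -1154/427 ≈ -2.7026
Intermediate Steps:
w = 359865/7 (w = (9/7)*39985 = 359865/7 ≈ 51409.)
k(a) = (1 + a)² (k(a) = (a + 1)² = (1 + a)²)
w/(-30195) - k(K(-2, 4)) = (359865/7)/(-30195) - (1 - 8/4)² = (359865/7)*(-1/30195) - (1 - 8*¼)² = -727/427 - (1 - 2)² = -727/427 - 1*(-1)² = -727/427 - 1*1 = -727/427 - 1 = -1154/427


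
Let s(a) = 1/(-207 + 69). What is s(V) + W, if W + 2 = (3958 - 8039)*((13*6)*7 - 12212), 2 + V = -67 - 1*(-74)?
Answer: 6570034271/138 ≈ 4.7609e+7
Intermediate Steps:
V = 5 (V = -2 + (-67 - 1*(-74)) = -2 + (-67 + 74) = -2 + 7 = 5)
s(a) = -1/138 (s(a) = 1/(-138) = -1/138)
W = 47608944 (W = -2 + (3958 - 8039)*((13*6)*7 - 12212) = -2 - 4081*(78*7 - 12212) = -2 - 4081*(546 - 12212) = -2 - 4081*(-11666) = -2 + 47608946 = 47608944)
s(V) + W = -1/138 + 47608944 = 6570034271/138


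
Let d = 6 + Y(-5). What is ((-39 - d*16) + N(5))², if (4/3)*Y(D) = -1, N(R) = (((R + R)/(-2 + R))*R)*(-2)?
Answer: 219961/9 ≈ 24440.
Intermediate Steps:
N(R) = -4*R²/(-2 + R) (N(R) = (((2*R)/(-2 + R))*R)*(-2) = ((2*R/(-2 + R))*R)*(-2) = (2*R²/(-2 + R))*(-2) = -4*R²/(-2 + R))
Y(D) = -¾ (Y(D) = (¾)*(-1) = -¾)
d = 21/4 (d = 6 - ¾ = 21/4 ≈ 5.2500)
((-39 - d*16) + N(5))² = ((-39 - 21*16/4) - 4*5²/(-2 + 5))² = ((-39 - 1*84) - 4*25/3)² = ((-39 - 84) - 4*25*⅓)² = (-123 - 100/3)² = (-469/3)² = 219961/9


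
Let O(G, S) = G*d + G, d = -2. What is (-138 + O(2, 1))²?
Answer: 19600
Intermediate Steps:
O(G, S) = -G (O(G, S) = G*(-2) + G = -2*G + G = -G)
(-138 + O(2, 1))² = (-138 - 1*2)² = (-138 - 2)² = (-140)² = 19600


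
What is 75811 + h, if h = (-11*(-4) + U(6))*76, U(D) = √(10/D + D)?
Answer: 79155 + 76*√69/3 ≈ 79366.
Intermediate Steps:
U(D) = √(D + 10/D)
h = 3344 + 76*√69/3 (h = (-11*(-4) + √(6 + 10/6))*76 = (44 + √(6 + 10*(⅙)))*76 = (44 + √(6 + 5/3))*76 = (44 + √(23/3))*76 = (44 + √69/3)*76 = 3344 + 76*√69/3 ≈ 3554.4)
75811 + h = 75811 + (3344 + 76*√69/3) = 79155 + 76*√69/3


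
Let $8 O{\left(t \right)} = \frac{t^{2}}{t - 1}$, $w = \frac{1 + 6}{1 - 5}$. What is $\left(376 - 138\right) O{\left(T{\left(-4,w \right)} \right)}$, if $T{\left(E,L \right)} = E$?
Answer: $- \frac{476}{5} \approx -95.2$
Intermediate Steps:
$w = - \frac{7}{4}$ ($w = \frac{7}{-4} = 7 \left(- \frac{1}{4}\right) = - \frac{7}{4} \approx -1.75$)
$O{\left(t \right)} = \frac{t^{2}}{8 \left(-1 + t\right)}$ ($O{\left(t \right)} = \frac{\frac{1}{t - 1} t^{2}}{8} = \frac{\frac{1}{-1 + t} t^{2}}{8} = \frac{t^{2} \frac{1}{-1 + t}}{8} = \frac{t^{2}}{8 \left(-1 + t\right)}$)
$\left(376 - 138\right) O{\left(T{\left(-4,w \right)} \right)} = \left(376 - 138\right) \frac{\left(-4\right)^{2}}{8 \left(-1 - 4\right)} = 238 \cdot \frac{1}{8} \cdot 16 \frac{1}{-5} = 238 \cdot \frac{1}{8} \cdot 16 \left(- \frac{1}{5}\right) = 238 \left(- \frac{2}{5}\right) = - \frac{476}{5}$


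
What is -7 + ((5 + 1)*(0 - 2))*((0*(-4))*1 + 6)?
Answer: -79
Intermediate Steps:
-7 + ((5 + 1)*(0 - 2))*((0*(-4))*1 + 6) = -7 + (6*(-2))*(0*1 + 6) = -7 - 12*(0 + 6) = -7 - 12*6 = -7 - 72 = -79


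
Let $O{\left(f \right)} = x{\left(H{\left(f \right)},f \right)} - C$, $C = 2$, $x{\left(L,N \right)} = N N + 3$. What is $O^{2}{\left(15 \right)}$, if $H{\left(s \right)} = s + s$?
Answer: $51076$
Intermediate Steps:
$H{\left(s \right)} = 2 s$
$x{\left(L,N \right)} = 3 + N^{2}$ ($x{\left(L,N \right)} = N^{2} + 3 = 3 + N^{2}$)
$O{\left(f \right)} = 1 + f^{2}$ ($O{\left(f \right)} = \left(3 + f^{2}\right) - 2 = 1 + f^{2}$)
$O^{2}{\left(15 \right)} = \left(1 + 15^{2}\right)^{2} = \left(1 + 225\right)^{2} = 226^{2} = 51076$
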